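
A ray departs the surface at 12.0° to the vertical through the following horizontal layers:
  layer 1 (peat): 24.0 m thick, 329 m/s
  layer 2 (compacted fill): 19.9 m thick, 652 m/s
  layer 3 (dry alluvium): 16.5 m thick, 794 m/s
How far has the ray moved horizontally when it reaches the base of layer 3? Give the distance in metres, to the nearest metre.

Ray parameter p = sin 12.0° / 329 m/s = 6.3195e-04 s/m.
Layer 1: θ = 12.00°; offset = 24.0·tan 12.00° = 5.101 m.
Layer 2: sin θ = p·652 = 0.4120 → θ = 24.33°; offset = 19.9·tan 24.33° = 8.999 m.
Layer 3: sin θ = p·794 = 0.5018 → θ = 30.12°; offset = 16.5·tan 30.12° = 9.571 m.
Total horizontal offset = 23.671 m.

24 m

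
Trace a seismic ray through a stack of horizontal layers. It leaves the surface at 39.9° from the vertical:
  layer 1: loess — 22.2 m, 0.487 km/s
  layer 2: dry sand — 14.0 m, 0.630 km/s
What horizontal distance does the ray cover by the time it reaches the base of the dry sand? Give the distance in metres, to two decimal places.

p = sin θ₁/V₁ = sin 39.9°/0.487 = 1.3171e+00 s/km is conserved through the stack.
Layer 1: θ = 39.90°; offset = 22.2·tan 39.90° = 18.5621 m.
Layer 2: sin θ = p·0.630 = 0.8298 → θ = 56.08°; offset = 14.0·tan 56.08° = 20.8172 m.
Summing the layer offsets gives 39.3793 m.

39.38 m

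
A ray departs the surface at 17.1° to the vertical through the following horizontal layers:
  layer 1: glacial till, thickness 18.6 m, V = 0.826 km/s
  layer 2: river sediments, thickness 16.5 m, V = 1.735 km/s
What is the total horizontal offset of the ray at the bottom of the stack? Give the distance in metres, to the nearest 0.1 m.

18.7 m

Ray parameter p = sin 17.1° / 0.826 km/s = 3.5598e-01 s/km.
Layer 1: θ = 17.10°; offset = 18.6·tan 17.10° = 5.722 m.
Layer 2: sin θ = p·1.735 = 0.6176 → θ = 38.14°; offset = 16.5·tan 38.14° = 12.958 m.
Σ offsets = 18.680 m.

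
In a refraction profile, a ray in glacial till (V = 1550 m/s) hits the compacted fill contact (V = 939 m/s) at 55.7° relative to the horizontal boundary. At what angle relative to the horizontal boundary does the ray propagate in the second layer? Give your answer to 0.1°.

Convert to the normal: θ₁ = 90° − 55.7° = 34.3°.
Snell's law: sin θ₂ = (V₂/V₁)·sin θ₁ = (939/1550)·sin 34.3° = 0.3414.
θ₂ = sin⁻¹(0.3414) = 19.96° (from vertical).
From the interface: 90° − 19.96° = 70.04°.

70.0°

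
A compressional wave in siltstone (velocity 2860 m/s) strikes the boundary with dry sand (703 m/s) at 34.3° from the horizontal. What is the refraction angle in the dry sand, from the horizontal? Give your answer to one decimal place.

78.3°

Angle from the normal: 90° − 34.3° = 55.7°.
Snell's law: sin θ₂ = (V₂/V₁)·sin θ₁ = (703/2860)·sin 55.7° = 0.2031.
θ₂ = sin⁻¹(0.2031) = 11.72° (from vertical).
From the interface: 90° − 11.72° = 78.28°.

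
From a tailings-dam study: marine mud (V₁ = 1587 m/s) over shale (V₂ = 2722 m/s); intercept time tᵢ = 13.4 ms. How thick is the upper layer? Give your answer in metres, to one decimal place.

θ_c = arcsin(1587/2722) = 35.66°; cos θ_c = 0.8125.
tᵢ = 2h cos θ_c/V₁ ⇒ h = tᵢ·V₁/(2 cos θ_c) = 0.0134·1587/(2·0.8125) = 13.09 m.

13.1 m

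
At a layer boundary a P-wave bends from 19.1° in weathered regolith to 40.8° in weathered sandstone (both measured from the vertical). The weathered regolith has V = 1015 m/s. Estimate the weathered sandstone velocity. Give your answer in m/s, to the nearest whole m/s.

sin 19.1° = 0.3272; sin 40.8° = 0.6534.
V₂ = V₁·(sin θ₂/sin θ₁) = 1015·(0.6534/0.3272) = 2026.85 m/s.

2027 m/s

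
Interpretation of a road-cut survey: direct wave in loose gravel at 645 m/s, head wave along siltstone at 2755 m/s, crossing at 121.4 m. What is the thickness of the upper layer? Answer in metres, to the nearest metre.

48 m

x_cross = 2h·√((V₂+V₁)/(V₂−V₁)) → h = x_cross / (2·√((V₂+V₁)/(V₂−V₁))).
√((V₂+V₁)/(V₂−V₁)) = √((2755+645)/(2755−645)) = 1.2694.
h = 121.4 / (2·1.2694) = 47.82 m.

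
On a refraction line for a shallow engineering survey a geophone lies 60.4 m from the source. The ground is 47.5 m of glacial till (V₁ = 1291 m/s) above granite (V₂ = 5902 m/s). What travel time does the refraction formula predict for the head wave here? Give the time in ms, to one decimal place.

82.0 ms

t = x/V₂ + 2h·√(V₂²−V₁²)/(V₁V₂).
√(V₂²−V₁²) = √(5902²−1291²) = 5759.1 m/s; delay term = 2·47.5·5759.1/(1291·5902) = 0.07180 s.
t = 60.4/5902 + 0.07180 = 0.08204 s.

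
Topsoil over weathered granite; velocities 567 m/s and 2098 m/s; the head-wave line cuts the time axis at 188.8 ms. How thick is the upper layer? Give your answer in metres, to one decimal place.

55.6 m

θ_c = arcsin(567/2098) = 15.68°; cos θ_c = 0.9628.
tᵢ = 2h cos θ_c/V₁ ⇒ h = tᵢ·V₁/(2 cos θ_c) = 0.1888·567/(2·0.9628) = 55.59 m.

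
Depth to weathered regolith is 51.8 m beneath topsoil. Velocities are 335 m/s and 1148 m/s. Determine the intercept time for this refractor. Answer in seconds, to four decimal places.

0.2958 s

θ_c = arcsin(V₁/V₂) = arcsin(335/1148) = 16.97°; cos θ_c = 0.9565.
tᵢ = 2h·cos θ_c / V₁ = 2·51.8·0.9565 / 335 = 0.29579 s.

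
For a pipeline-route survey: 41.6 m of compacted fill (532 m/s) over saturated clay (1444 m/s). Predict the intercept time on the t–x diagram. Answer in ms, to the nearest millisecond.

θ_c = arcsin(V₁/V₂) = arcsin(532/1444) = 21.62°; cos θ_c = 0.9297.
tᵢ = 2h·cos θ_c / V₁ = 2·41.6·0.9297 / 532 = 0.14539 s.

145 ms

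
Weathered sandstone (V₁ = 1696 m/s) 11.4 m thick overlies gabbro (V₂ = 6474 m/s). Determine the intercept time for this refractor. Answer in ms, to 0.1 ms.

θ_c = arcsin(V₁/V₂) = arcsin(1696/6474) = 15.19°; cos θ_c = 0.9651.
tᵢ = 2h·cos θ_c / V₁ = 2·11.4·0.9651 / 1696 = 0.01297 s.

13.0 ms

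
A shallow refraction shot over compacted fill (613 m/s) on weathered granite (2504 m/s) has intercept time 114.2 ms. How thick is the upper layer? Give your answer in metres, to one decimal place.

36.1 m

h = tᵢ·V₁·V₂ / (2·√(V₂²−V₁²)).
√(V₂²−V₁²) = √(2504² − 613²) = 2427.8 m/s.
h = 0.1142 s × 613 × 2504 / (2 × 2427.8) = 36.10 m.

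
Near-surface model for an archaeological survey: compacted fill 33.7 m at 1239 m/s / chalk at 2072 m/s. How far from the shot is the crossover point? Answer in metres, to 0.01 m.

134.37 m

θ_c = arcsin(1239/2072) = 36.72°, so cos θ_c = 0.8015 and tᵢ = 2h cos θ_c/V₁ = 0.0436 s.
At crossover x/V₁ = x/V₂ + tᵢ ⇒ x = tᵢ/(1/V₁ − 1/V₂) = 0.04360/(8.0710e-04 − 4.8263e-04) = 134.37 m.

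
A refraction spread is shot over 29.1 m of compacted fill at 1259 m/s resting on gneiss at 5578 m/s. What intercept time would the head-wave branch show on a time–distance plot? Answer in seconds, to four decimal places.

0.0450 s

tᵢ = 2h·√(V₂²−V₁²)/(V₁V₂).
√(V₂²−V₁²) = √(5578²−1259²) = 5434.1 m/s.
tᵢ = 2·29.1·5434.1/(1259·5578) = 0.04503 s.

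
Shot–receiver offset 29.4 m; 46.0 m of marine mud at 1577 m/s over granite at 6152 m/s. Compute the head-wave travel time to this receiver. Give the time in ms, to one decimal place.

t = x/V₂ + 2h·√(V₂²−V₁²)/(V₁V₂).
√(V₂²−V₁²) = √(6152²−1577²) = 5946.4 m/s; delay term = 2·46.0·5946.4/(1577·6152) = 0.05639 s.
t = 29.4/6152 + 0.05639 = 0.06117 s.

61.2 ms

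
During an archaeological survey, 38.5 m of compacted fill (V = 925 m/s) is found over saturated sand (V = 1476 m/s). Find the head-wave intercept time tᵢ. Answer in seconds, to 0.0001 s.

0.0649 s

tᵢ = 2h·√(V₂²−V₁²)/(V₁V₂).
√(V₂²−V₁²) = √(1476²−925²) = 1150.2 m/s.
tᵢ = 2·38.5·1150.2/(925·1476) = 0.06487 s.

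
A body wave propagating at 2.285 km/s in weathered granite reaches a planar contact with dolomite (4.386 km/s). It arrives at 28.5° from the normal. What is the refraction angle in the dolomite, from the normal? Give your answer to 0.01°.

Snell's law: sin θ₂ = (V₂/V₁)·sin θ₁ = (4.386/2.285)·sin 28.5° = 0.9159.
θ₂ = sin⁻¹(0.9159) = 66.33° (from vertical).

66.33°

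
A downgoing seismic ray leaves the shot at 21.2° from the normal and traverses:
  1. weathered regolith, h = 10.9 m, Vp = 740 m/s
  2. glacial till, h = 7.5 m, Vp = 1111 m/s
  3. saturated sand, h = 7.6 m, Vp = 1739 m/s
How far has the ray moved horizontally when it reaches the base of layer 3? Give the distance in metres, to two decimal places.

21.33 m

Apply Snell's law at each interface; in layer i the horizontal offset is hᵢ·tan θᵢ.
Layer 1: θ = 21.20°; offset = 10.9·tan 21.20° = 4.2278 m.
Layer 2: sin θ = 1111·sin 21.2°/740 = 0.5429, θ = 32.88°; offset = 7.5·tan 32.88° = 4.8488 m.
Layer 3: sin θ = 1739·sin 21.2°/740 = 0.8498, θ = 58.19°; offset = 7.6·tan 58.19° = 12.2537 m.
Σ offsets = 21.3303 m.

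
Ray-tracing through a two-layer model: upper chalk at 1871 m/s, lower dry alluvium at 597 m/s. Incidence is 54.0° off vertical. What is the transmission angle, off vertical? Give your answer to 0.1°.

Snell's law: sin θ₂ = (V₂/V₁)·sin θ₁ = (597/1871)·sin 54.0° = 0.2581.
θ₂ = arcsin 0.2581 = 14.96° from the normal.

15.0°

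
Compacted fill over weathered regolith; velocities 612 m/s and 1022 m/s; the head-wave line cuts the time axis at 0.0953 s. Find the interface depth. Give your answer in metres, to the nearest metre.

36 m

θ_c = arcsin(612/1022) = 36.79°; cos θ_c = 0.8009.
tᵢ = 2h cos θ_c/V₁ ⇒ h = tᵢ·V₁/(2 cos θ_c) = 0.0953·612/(2·0.8009) = 36.41 m.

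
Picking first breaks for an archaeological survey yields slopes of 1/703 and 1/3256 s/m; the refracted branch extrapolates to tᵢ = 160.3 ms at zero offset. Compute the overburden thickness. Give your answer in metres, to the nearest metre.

58 m

h = tᵢ·V₁·V₂ / (2·√(V₂²−V₁²)).
√(V₂²−V₁²) = √(3256² − 703²) = 3179.2 m/s.
h = 0.1603 s × 703 × 3256 / (2 × 3179.2) = 57.71 m.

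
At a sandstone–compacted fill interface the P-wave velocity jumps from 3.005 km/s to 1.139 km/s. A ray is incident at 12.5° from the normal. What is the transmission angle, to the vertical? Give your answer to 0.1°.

4.7°

sin θ₁/V₁ = sin θ₂/V₂ ⇒ sin θ₂ = 1.139·sin 12.5°/3.005 = 1.139·0.2164/3.005 = 0.0820.
θ₂ = sin⁻¹(0.0820) = 4.71° (from vertical).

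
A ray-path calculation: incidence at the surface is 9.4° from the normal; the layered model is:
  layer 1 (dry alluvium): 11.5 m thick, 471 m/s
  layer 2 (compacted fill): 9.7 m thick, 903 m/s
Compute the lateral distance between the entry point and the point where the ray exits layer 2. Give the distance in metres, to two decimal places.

5.10 m

p = sin θ₁/V₁ = sin 9.4°/471 = 3.4676e-04 s/m is conserved through the stack.
Layer 1: θ = 9.40°; offset = 11.5·tan 9.40° = 1.9038 m.
Layer 2: sin θ = p·903 = 0.3131 → θ = 18.25°; offset = 9.7·tan 18.25° = 3.1982 m.
Summing the layer offsets gives 5.1020 m.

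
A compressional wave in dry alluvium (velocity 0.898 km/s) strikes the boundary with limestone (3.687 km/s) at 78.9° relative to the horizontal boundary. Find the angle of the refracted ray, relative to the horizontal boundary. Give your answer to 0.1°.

Angle from the normal: 90° − 78.9° = 11.1°.
sin θ₁/V₁ = sin θ₂/V₂ ⇒ sin θ₂ = 3.687·sin 11.1°/0.898 = 3.687·0.1925/0.898 = 0.7905.
θ₂ = arcsin 0.7905 = 52.23° from the normal.
From the interface: 90° − 52.23° = 37.77°.

37.8°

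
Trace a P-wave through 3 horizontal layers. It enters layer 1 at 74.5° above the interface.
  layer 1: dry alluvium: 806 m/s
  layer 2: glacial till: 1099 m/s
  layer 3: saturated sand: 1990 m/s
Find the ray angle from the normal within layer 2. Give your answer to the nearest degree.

From the normal: θ₁ = 90° − 74.5° = 15.5°.
Ray parameter p = sin 15.5° / 806 = 3.3156e-04 s/m.
sin θ_2 = p·V_2 = 3.3156e-04 × 1099 = 0.3644.
θ_2 = 21.37° from the vertical.

21°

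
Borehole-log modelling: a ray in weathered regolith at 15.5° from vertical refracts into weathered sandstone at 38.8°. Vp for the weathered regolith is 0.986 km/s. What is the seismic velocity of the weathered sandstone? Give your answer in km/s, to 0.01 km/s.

2.31 km/s

Snell's law: sin 15.5°/V₁ = sin 38.8°/V₂.
V₂ = V₁·sin 38.8°/sin 15.5° = 0.986 × 2.3447 = 2.31 km/s.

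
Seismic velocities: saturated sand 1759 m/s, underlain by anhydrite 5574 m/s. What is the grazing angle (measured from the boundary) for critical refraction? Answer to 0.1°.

71.6°

Critical incidence: sin θ_c = V₁/V₂ = 1759/5574 = 0.3156.
θ_c = arcsin 0.3156 = 18.40°.
Measured from the interface: 90° − 18.40° = 71.60°.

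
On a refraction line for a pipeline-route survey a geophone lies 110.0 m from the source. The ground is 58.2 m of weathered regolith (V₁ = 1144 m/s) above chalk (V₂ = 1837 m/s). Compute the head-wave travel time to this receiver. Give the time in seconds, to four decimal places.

t = x/V₂ + 2h·√(V₂²−V₁²)/(V₁V₂).
√(V₂²−V₁²) = √(1837²−1144²) = 1437.3 m/s; delay term = 2·58.2·1437.3/(1144·1837) = 0.07961 s.
t = 110.0/1837 + 0.07961 = 0.13949 s.

0.1395 s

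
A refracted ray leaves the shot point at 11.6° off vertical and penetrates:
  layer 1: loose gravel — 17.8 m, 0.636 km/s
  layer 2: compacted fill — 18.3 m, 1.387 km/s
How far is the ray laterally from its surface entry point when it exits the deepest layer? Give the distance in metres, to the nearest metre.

13 m

Apply Snell's law at each interface; in layer i the horizontal offset is hᵢ·tan θᵢ.
Layer 1: θ = 11.60°; offset = 17.8·tan 11.60° = 3.654 m.
Layer 2: sin θ = 1.387·sin 11.6°/0.636 = 0.4385, θ = 26.01°; offset = 18.3·tan 26.01° = 8.929 m.
Σ offsets = 12.583 m.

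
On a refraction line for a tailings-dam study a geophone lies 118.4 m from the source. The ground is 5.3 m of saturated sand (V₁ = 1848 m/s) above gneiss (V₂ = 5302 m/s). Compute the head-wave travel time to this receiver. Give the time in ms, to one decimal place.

27.7 ms

t = x/V₂ + 2h·√(V₂²−V₁²)/(V₁V₂).
√(V₂²−V₁²) = √(5302²−1848²) = 4969.5 m/s; delay term = 2·5.3·4969.5/(1848·5302) = 0.00538 s.
t = 118.4/5302 + 0.00538 = 0.02771 s.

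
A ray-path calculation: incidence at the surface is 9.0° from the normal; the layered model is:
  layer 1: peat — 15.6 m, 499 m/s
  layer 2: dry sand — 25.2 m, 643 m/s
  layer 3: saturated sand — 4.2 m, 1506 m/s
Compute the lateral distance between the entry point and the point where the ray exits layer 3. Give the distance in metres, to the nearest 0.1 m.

9.9 m

p = sin θ₁/V₁ = sin 9.0°/499 = 3.1350e-04 s/m is conserved through the stack.
Layer 1: θ = 9.00°; offset = 15.6·tan 9.00° = 2.471 m.
Layer 2: sin θ = p·643 = 0.2016 → θ = 11.63°; offset = 25.2·tan 11.63° = 5.186 m.
Layer 3: sin θ = p·1506 = 0.4721 → θ = 28.17°; offset = 4.2·tan 28.17° = 2.249 m.
Summing the layer offsets gives 9.906 m.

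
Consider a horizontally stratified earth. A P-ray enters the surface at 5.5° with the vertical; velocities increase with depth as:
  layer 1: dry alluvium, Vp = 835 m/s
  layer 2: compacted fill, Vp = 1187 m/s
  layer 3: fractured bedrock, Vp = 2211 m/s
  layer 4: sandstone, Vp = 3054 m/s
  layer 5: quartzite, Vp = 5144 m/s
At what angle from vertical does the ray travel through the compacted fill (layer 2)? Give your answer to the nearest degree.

Ray parameter p = sin 5.5° / 835 = 1.1479e-04 s/m.
sin θ_2 = p·V_2 = 1.1479e-04 × 1187 = 0.1363.
θ_2 = 7.83° from the vertical.

8°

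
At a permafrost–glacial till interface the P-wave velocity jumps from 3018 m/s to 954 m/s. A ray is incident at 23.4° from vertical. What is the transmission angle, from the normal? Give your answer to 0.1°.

7.2°

sin θ₁/V₁ = sin θ₂/V₂ ⇒ sin θ₂ = 954·sin 23.4°/3018 = 954·0.3971/3018 = 0.1255.
θ₂ = sin⁻¹(0.1255) = 7.21° (from vertical).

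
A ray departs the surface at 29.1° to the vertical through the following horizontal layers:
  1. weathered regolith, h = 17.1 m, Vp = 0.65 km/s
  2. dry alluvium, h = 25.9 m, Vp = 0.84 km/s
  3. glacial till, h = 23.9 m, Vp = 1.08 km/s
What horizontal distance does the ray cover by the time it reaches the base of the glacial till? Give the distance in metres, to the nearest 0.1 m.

63.2 m

Ray parameter p = sin 29.1° / 0.65 km/s = 7.4821e-01 s/km.
Layer 1: θ = 29.10°; offset = 17.1·tan 29.10° = 9.518 m.
Layer 2: sin θ = p·0.84 = 0.6285 → θ = 38.94°; offset = 25.9·tan 38.94° = 20.928 m.
Layer 3: sin θ = p·1.08 = 0.8081 → θ = 53.91°; offset = 23.9·tan 53.91° = 32.784 m.
Summing the layer offsets gives 63.230 m.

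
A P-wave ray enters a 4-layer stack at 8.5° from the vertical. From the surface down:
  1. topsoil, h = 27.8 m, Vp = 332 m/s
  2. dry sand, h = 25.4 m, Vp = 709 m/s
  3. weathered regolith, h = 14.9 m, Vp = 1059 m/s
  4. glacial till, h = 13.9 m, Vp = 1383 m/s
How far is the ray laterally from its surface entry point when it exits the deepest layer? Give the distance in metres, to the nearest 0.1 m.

Ray parameter p = sin 8.5° / 332 m/s = 4.4521e-04 s/m.
Layer 1: θ = 8.50°; offset = 27.8·tan 8.50° = 4.155 m.
Layer 2: sin θ = p·709 = 0.3157 → θ = 18.40°; offset = 25.4·tan 18.40° = 8.450 m.
Layer 3: sin θ = p·1059 = 0.4715 → θ = 28.13°; offset = 14.9·tan 28.13° = 7.966 m.
Layer 4: sin θ = p·1383 = 0.6157 → θ = 38.00°; offset = 13.9·tan 38.00° = 10.862 m.
Total horizontal offset = 31.432 m.

31.4 m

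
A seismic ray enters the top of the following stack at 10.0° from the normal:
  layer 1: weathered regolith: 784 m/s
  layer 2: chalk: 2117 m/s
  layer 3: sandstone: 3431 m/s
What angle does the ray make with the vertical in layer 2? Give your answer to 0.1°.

Ray parameter p = sin 10.0° / 784 = 2.2149e-04 s/m.
sin θ_2 = p·V_2 = 2.2149e-04 × 2117 = 0.4689.
θ_2 = arcsin 0.4689 = 27.96°.

28.0°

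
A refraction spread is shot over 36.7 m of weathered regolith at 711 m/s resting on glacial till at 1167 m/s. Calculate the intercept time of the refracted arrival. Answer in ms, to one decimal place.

81.9 ms

θ_c = arcsin(V₁/V₂) = arcsin(711/1167) = 37.54°; cos θ_c = 0.7930.
tᵢ = 2h·cos θ_c / V₁ = 2·36.7·0.7930 / 711 = 0.08186 s.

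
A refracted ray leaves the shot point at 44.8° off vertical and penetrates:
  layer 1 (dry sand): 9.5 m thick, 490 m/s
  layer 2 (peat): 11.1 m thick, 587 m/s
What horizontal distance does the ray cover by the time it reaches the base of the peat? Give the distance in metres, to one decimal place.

26.9 m

p = sin θ₁/V₁ = sin 44.8°/490 = 1.4380e-03 s/m is conserved through the stack.
Layer 1: θ = 44.80°; offset = 9.5·tan 44.80° = 9.434 m.
Layer 2: sin θ = p·587 = 0.8441 → θ = 57.58°; offset = 11.1·tan 57.58° = 17.476 m.
Total horizontal offset = 26.910 m.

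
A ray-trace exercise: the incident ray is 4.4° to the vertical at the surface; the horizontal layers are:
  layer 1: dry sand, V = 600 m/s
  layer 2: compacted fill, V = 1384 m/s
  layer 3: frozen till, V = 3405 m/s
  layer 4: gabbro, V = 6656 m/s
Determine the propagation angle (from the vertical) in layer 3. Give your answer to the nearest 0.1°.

25.8°

Ray parameter p = sin 4.4° / 600 = 1.2787e-04 s/m.
sin θ_3 = p·V_3 = 1.2787e-04 × 3405 = 0.4354.
θ_3 = arcsin 0.4354 = 25.81°.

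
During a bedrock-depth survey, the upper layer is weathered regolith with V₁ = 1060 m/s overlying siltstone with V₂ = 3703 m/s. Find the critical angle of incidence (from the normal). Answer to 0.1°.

Critical incidence: sin θ_c = V₁/V₂ = 1060/3703 = 0.2863.
θ_c = arcsin 0.2863 = 16.63°.

16.6°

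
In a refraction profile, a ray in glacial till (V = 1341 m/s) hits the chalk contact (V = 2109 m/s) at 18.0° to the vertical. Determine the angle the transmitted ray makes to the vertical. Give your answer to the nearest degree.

29°

Snell's law: sin θ₂ = (V₂/V₁)·sin θ₁ = (2109/1341)·sin 18.0° = 0.4860.
θ₂ = sin⁻¹(0.4860) = 29.08° (from vertical).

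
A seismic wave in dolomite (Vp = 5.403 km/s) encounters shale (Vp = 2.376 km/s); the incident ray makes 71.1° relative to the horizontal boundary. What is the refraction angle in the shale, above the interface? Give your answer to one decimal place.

Angle from the normal: 90° − 71.1° = 18.9°.
Snell's law: sin θ₂ = (V₂/V₁)·sin θ₁ = (2.376/5.403)·sin 18.9° = 0.1424.
θ₂ = sin⁻¹(0.1424) = 8.19° (from vertical).
From the interface: 90° − 8.19° = 81.81°.

81.8°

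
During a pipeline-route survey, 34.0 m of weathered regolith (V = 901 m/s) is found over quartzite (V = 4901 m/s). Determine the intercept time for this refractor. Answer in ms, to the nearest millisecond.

θ_c = arcsin(V₁/V₂) = arcsin(901/4901) = 10.59°; cos θ_c = 0.9830.
tᵢ = 2h·cos θ_c / V₁ = 2·34.0·0.9830 / 901 = 0.07419 s.

74 ms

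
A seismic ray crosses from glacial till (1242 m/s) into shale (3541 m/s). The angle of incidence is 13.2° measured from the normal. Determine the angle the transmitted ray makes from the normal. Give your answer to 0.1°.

40.6°

Snell's law: sin θ₂ = (V₂/V₁)·sin θ₁ = (3541/1242)·sin 13.2° = 0.6510.
θ₂ = sin⁻¹(0.6510) = 40.62° (from vertical).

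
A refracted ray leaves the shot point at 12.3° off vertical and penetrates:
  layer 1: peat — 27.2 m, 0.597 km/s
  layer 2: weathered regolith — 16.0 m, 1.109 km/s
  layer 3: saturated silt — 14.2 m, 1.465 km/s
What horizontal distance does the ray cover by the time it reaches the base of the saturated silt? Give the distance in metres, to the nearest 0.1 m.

p = sin θ₁/V₁ = sin 12.3°/0.597 = 3.5683e-01 s/km is conserved through the stack.
Layer 1: θ = 12.30°; offset = 27.2·tan 12.30° = 5.931 m.
Layer 2: sin θ = p·1.109 = 0.3957 → θ = 23.31°; offset = 16.0·tan 23.31° = 6.894 m.
Layer 3: sin θ = p·1.465 = 0.5228 → θ = 31.52°; offset = 14.2·tan 31.52° = 8.708 m.
Total horizontal offset = 21.533 m.

21.5 m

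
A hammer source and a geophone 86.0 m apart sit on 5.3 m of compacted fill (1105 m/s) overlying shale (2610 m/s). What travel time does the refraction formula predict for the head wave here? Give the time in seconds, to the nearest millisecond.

t = x/V₂ + 2h·√(V₂²−V₁²)/(V₁V₂).
√(V₂²−V₁²) = √(2610²−1105²) = 2364.5 m/s; delay term = 2·5.3·2364.5/(1105·2610) = 0.00869 s.
t = 86.0/2610 + 0.00869 = 0.04164 s.

0.042 s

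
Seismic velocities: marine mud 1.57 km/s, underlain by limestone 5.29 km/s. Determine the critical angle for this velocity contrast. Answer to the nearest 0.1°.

At critical incidence the refracted ray runs along the interface (θ₂ = 90°), so sin θ_c = V₁/V₂.
θ_c = arcsin(1.57/5.29) = arcsin 0.2968 = 17.26°.

17.3°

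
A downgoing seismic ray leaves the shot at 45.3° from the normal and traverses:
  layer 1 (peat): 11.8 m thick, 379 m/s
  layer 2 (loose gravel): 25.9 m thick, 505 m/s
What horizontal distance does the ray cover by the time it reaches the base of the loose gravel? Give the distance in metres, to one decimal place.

p = sin θ₁/V₁ = sin 45.3°/379 = 1.8755e-03 s/m is conserved through the stack.
Layer 1: θ = 45.30°; offset = 11.8·tan 45.30° = 11.924 m.
Layer 2: sin θ = p·505 = 0.9471 → θ = 71.28°; offset = 25.9·tan 71.28° = 76.438 m.
Σ offsets = 88.362 m.

88.4 m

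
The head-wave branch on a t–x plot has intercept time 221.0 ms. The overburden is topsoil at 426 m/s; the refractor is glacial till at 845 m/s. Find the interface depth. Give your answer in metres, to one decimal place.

θ_c = arcsin(426/845) = 30.27°; cos θ_c = 0.8636.
tᵢ = 2h cos θ_c/V₁ ⇒ h = tᵢ·V₁/(2 cos θ_c) = 0.221·426/(2·0.8636) = 54.51 m.

54.5 m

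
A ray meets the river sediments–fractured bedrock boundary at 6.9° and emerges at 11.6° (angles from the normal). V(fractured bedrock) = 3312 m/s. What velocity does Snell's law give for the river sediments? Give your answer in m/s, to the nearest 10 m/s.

Snell's law: sin 6.9°/V₁ = sin 11.6°/V₂.
V₁ = V₂·sin 6.9°/sin 11.6° = 3312 × 0.5975 = 1978.80 m/s.

1980 m/s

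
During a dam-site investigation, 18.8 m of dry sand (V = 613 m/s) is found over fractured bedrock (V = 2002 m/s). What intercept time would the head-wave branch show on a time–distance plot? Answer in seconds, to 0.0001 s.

0.0584 s

tᵢ = 2h·√(V₂²−V₁²)/(V₁V₂).
√(V₂²−V₁²) = √(2002²−613²) = 1905.8 m/s.
tᵢ = 2·18.8·1905.8/(613·2002) = 0.05839 s.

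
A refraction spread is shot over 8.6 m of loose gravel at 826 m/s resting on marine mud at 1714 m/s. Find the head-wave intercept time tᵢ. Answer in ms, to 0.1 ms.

θ_c = arcsin(V₁/V₂) = arcsin(826/1714) = 28.81°; cos θ_c = 0.8762.
tᵢ = 2h·cos θ_c / V₁ = 2·8.6·0.8762 / 826 = 0.01825 s.

18.2 ms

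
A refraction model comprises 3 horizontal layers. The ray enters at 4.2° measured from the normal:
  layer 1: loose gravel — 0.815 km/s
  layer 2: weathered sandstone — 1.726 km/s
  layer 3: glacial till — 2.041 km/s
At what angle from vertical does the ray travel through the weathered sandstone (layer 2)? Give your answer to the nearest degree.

9°

Ray parameter p = sin 4.2° / 0.815 = 8.9863e-02 s/km.
sin θ_2 = p·V_2 = 8.9863e-02 × 1.726 = 0.1551.
θ_2 = 8.92° from the vertical.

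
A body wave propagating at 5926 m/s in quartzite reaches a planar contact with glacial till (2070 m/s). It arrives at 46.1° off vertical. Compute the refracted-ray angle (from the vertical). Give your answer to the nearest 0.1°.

Snell's law: sin θ₂ = (V₂/V₁)·sin θ₁ = (2070/5926)·sin 46.1° = 0.2517.
θ₂ = arcsin 0.2517 = 14.58° from the normal.

14.6°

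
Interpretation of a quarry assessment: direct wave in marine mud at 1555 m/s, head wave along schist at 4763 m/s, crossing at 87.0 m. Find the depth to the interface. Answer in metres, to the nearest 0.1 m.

h = (x_cross/2)·√((V₂−V₁)/(V₂+V₁)).
(V₂−V₁)/(V₂+V₁) = (4763−1555)/(4763+1555) = 0.5078; √ = 0.7126.
h = (87.0/2)·0.7126 = 31.00 m.

31.0 m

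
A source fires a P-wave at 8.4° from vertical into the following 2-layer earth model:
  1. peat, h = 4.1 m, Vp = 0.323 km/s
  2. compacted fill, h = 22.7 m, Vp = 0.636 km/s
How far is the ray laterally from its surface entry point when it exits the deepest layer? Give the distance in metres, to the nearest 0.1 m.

7.4 m

p = sin θ₁/V₁ = sin 8.4°/0.323 = 4.5227e-01 s/km is conserved through the stack.
Layer 1: θ = 8.40°; offset = 4.1·tan 8.40° = 0.605 m.
Layer 2: sin θ = p·0.636 = 0.2876 → θ = 16.72°; offset = 22.7·tan 16.72° = 6.818 m.
Σ offsets = 7.423 m.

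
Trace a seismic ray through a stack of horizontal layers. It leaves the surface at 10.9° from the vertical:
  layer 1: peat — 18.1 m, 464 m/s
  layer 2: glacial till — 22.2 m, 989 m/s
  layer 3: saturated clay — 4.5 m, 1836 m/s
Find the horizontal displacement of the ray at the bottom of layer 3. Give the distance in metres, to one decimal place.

18.3 m

Apply Snell's law at each interface; in layer i the horizontal offset is hᵢ·tan θᵢ.
Layer 1: θ = 10.90°; offset = 18.1·tan 10.90° = 3.486 m.
Layer 2: sin θ = 989·sin 10.9°/464 = 0.4031, θ = 23.77°; offset = 22.2·tan 23.77° = 9.777 m.
Layer 3: sin θ = 1836·sin 10.9°/464 = 0.7482, θ = 48.44°; offset = 4.5·tan 48.44° = 5.075 m.
Summing the layer offsets gives 18.338 m.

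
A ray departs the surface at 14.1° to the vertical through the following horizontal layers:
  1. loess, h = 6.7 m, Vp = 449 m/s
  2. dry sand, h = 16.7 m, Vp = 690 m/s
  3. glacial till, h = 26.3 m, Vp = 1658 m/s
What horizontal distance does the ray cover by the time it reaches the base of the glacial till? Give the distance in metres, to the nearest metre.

63 m

p = sin θ₁/V₁ = sin 14.1°/449 = 5.4257e-04 s/m is conserved through the stack.
Layer 1: θ = 14.10°; offset = 6.7·tan 14.10° = 1.683 m.
Layer 2: sin θ = p·690 = 0.3744 → θ = 21.99°; offset = 16.7·tan 21.99° = 6.742 m.
Layer 3: sin θ = p·1658 = 0.8996 → θ = 64.10°; offset = 26.3·tan 64.10° = 54.171 m.
Summing the layer offsets gives 62.597 m.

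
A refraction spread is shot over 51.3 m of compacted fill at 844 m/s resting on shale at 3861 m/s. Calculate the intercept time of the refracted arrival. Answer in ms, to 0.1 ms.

118.6 ms

tᵢ = 2h·√(V₂²−V₁²)/(V₁V₂).
√(V₂²−V₁²) = √(3861²−844²) = 3767.6 m/s.
tᵢ = 2·51.3·3767.6/(844·3861) = 0.11862 s.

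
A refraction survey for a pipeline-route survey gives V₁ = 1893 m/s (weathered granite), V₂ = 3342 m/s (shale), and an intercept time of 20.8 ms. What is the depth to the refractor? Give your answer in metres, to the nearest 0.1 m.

23.9 m

θ_c = arcsin(1893/3342) = 34.50°; cos θ_c = 0.8241.
tᵢ = 2h cos θ_c/V₁ ⇒ h = tᵢ·V₁/(2 cos θ_c) = 0.0208·1893/(2·0.8241) = 23.89 m.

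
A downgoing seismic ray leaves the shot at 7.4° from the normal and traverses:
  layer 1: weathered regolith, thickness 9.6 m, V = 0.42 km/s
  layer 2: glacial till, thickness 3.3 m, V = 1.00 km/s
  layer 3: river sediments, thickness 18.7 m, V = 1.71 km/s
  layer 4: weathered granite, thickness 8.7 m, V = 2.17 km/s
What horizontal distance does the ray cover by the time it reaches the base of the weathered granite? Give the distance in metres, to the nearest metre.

22 m

Ray parameter p = sin 7.4° / 0.42 km/s = 3.0666e-01 s/km.
Layer 1: θ = 7.40°; offset = 9.6·tan 7.40° = 1.247 m.
Layer 2: sin θ = p·1.00 = 0.3067 → θ = 17.86°; offset = 3.3·tan 17.86° = 1.063 m.
Layer 3: sin θ = p·1.71 = 0.5244 → θ = 31.63°; offset = 18.7·tan 31.63° = 11.516 m.
Layer 4: sin θ = p·2.17 = 0.6654 → θ = 41.72°; offset = 8.7·tan 41.72° = 7.756 m.
Summing the layer offsets gives 21.582 m.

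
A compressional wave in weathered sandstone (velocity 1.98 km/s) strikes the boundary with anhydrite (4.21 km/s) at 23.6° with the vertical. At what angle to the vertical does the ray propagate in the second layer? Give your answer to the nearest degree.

58°

Snell's law: sin θ₂ = (V₂/V₁)·sin θ₁ = (4.21/1.98)·sin 23.6° = 0.8512.
θ₂ = arcsin 0.8512 = 58.35° from the normal.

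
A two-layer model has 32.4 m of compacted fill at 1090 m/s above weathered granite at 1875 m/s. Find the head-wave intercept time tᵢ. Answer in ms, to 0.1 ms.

48.4 ms

θ_c = arcsin(V₁/V₂) = arcsin(1090/1875) = 35.54°; cos θ_c = 0.8137.
tᵢ = 2h·cos θ_c / V₁ = 2·32.4·0.8137 / 1090 = 0.04837 s.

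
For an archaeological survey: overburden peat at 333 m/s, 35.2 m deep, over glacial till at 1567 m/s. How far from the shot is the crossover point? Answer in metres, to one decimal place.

87.4 m

θ_c = arcsin(333/1567) = 12.27°, so cos θ_c = 0.9772 and tᵢ = 2h cos θ_c/V₁ = 0.2066 s.
At crossover x/V₁ = x/V₂ + tᵢ ⇒ x = tᵢ/(1/V₁ − 1/V₂) = 0.20658/(3.0030e-03 − 6.3816e-04) = 87.36 m.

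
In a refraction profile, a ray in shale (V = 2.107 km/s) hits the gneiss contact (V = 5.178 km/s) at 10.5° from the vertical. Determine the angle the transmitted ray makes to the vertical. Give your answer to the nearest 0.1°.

Snell's law: sin θ₂ = (V₂/V₁)·sin θ₁ = (5.178/2.107)·sin 10.5° = 0.4478.
θ₂ = arcsin 0.4478 = 26.61° from the normal.

26.6°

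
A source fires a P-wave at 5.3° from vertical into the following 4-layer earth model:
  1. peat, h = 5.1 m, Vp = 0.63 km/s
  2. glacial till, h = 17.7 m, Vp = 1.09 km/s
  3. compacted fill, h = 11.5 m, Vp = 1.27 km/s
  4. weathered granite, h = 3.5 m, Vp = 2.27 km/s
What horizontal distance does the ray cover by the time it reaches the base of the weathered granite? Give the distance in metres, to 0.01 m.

p = sin θ₁/V₁ = sin 5.3°/0.63 = 1.4662e-01 s/km is conserved through the stack.
Layer 1: θ = 5.30°; offset = 5.1·tan 5.30° = 0.4731 m.
Layer 2: sin θ = p·1.09 = 0.1598 → θ = 9.20°; offset = 17.7·tan 9.20° = 2.8656 m.
Layer 3: sin θ = p·1.27 = 0.1862 → θ = 10.73°; offset = 11.5·tan 10.73° = 2.1795 m.
Layer 4: sin θ = p·2.27 = 0.3328 → θ = 19.44°; offset = 3.5·tan 19.44° = 1.2353 m.
Σ offsets = 6.7535 m.

6.75 m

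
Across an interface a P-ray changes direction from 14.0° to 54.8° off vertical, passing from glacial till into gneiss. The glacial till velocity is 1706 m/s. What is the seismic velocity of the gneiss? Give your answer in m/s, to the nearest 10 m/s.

sin 14.0° = 0.2419; sin 54.8° = 0.8171.
V₂ = V₁·(sin θ₂/sin θ₁) = 1706·(0.8171/0.2419) = 5762.39 m/s.

5760 m/s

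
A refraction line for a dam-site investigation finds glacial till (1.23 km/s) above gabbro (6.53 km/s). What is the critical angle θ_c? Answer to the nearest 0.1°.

10.9°

Critical incidence: sin θ_c = V₁/V₂ = 1.23/6.53 = 0.1884.
θ_c = arcsin 0.1884 = 10.86°.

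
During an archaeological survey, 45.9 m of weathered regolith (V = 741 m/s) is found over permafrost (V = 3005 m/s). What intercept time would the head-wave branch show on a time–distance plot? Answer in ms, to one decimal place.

120.1 ms

θ_c = arcsin(V₁/V₂) = arcsin(741/3005) = 14.28°; cos θ_c = 0.9691.
tᵢ = 2h·cos θ_c / V₁ = 2·45.9·0.9691 / 741 = 0.12006 s.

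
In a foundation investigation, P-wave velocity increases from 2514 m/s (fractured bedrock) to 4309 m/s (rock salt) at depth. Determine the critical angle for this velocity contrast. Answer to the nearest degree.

36°

Critical incidence: sin θ_c = V₁/V₂ = 2514/4309 = 0.5834.
θ_c = arcsin 0.5834 = 35.69°.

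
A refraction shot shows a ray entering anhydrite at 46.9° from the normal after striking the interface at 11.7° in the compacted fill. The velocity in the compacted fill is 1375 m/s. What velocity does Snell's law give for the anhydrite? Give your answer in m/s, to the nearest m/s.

Snell's law: sin 11.7°/V₁ = sin 46.9°/V₂.
V₂ = V₁·sin 46.9°/sin 11.7° = 1375 × 3.6006 = 4950.87 m/s.

4951 m/s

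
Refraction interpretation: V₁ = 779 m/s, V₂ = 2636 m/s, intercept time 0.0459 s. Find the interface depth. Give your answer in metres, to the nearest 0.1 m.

18.7 m

h = tᵢ·V₁·V₂ / (2·√(V₂²−V₁²)).
√(V₂²−V₁²) = √(2636² − 779²) = 2518.3 m/s.
h = 0.0459 s × 779 × 2636 / (2 × 2518.3) = 18.71 m.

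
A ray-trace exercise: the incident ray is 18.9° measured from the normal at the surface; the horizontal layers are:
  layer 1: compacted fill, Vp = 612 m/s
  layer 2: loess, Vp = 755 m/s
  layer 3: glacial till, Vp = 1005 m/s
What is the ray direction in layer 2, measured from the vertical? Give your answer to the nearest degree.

24°

Ray parameter p = sin 18.9° / 612 = 5.2928e-04 s/m.
sin θ_2 = p·V_2 = 5.2928e-04 × 755 = 0.3996.
θ_2 = 23.55° from the vertical.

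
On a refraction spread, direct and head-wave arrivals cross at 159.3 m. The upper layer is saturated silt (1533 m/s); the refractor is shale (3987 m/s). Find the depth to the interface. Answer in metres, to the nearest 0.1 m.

x_cross = 2h·√((V₂+V₁)/(V₂−V₁)) → h = x_cross / (2·√((V₂+V₁)/(V₂−V₁))).
√((V₂+V₁)/(V₂−V₁)) = √((3987+1533)/(3987−1533)) = 1.4998.
h = 159.3 / (2·1.4998) = 53.11 m.

53.1 m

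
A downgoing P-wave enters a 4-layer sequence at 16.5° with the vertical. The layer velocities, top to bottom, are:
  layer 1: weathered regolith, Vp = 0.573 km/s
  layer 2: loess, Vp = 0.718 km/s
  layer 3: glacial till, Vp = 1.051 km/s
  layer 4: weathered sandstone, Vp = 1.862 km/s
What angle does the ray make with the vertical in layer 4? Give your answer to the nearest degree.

Snell's law across each interface conserves sin θ / V, so sin θ_4 = V_4·sin θ₁/V₁.
sin θ_4 = 1.862 × sin 16.5° / 0.573 = 0.9229.
θ_4 = arcsin 0.9229 = 67.36°.

67°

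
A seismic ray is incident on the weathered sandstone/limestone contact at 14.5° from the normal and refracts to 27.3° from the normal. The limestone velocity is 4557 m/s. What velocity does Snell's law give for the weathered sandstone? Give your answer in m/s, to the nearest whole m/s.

Snell's law: sin 14.5°/V₁ = sin 27.3°/V₂.
V₁ = V₂·sin 14.5°/sin 27.3° = 4557 × 0.5459 = 2487.70 m/s.

2488 m/s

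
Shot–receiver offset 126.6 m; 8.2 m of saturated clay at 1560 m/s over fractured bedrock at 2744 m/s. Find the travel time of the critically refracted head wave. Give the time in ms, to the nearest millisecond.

θ_c = arcsin(V₁/V₂) = arcsin(1560/2744) = 34.65°, cos θ_c = 0.8227.
Intercept time tᵢ = 2h cos θ_c / V₁ = 2·8.2·0.8227/1560 = 0.00865 s.
t = x/V₂ + tᵢ = 126.6/2744 + 0.00865 = 0.05479 s.

55 ms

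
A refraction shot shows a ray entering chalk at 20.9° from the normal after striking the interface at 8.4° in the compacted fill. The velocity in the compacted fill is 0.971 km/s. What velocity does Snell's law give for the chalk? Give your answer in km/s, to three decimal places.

2.371 km/s

sin 8.4° = 0.1461; sin 20.9° = 0.3567.
V₂ = V₁·(sin θ₂/sin θ₁) = 0.971·(0.3567/0.1461) = 2.371 km/s.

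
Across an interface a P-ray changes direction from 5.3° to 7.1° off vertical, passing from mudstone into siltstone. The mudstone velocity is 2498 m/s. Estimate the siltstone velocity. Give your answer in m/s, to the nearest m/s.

Snell's law: sin 5.3°/V₁ = sin 7.1°/V₂.
V₂ = V₁·sin 7.1°/sin 5.3° = 2498 × 1.3381 = 3342.58 m/s.

3343 m/s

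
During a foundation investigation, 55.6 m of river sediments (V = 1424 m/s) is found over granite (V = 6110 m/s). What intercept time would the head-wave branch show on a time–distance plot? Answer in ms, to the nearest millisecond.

76 ms

tᵢ = 2h·√(V₂²−V₁²)/(V₁V₂).
√(V₂²−V₁²) = √(6110²−1424²) = 5941.7 m/s.
tᵢ = 2·55.6·5941.7/(1424·6110) = 0.07594 s.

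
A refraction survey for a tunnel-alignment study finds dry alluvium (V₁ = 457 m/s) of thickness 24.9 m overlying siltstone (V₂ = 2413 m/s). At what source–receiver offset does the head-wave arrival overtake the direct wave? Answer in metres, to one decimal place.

θ_c = arcsin(457/2413) = 10.92°, so cos θ_c = 0.9819 and tᵢ = 2h cos θ_c/V₁ = 0.1070 s.
At crossover x/V₁ = x/V₂ + tᵢ ⇒ x = tᵢ/(1/V₁ − 1/V₂) = 0.10700/(2.1882e-03 − 4.1442e-04) = 60.32 m.

60.3 m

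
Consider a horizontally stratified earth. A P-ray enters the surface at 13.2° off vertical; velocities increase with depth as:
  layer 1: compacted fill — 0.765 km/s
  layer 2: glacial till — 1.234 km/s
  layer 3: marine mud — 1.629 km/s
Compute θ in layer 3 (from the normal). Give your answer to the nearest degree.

29°

Snell's law across each interface conserves sin θ / V, so sin θ_3 = V_3·sin θ₁/V₁.
sin θ_3 = 1.629 × sin 13.2° / 0.765 = 0.4863.
θ_3 = arcsin 0.4863 = 29.09°.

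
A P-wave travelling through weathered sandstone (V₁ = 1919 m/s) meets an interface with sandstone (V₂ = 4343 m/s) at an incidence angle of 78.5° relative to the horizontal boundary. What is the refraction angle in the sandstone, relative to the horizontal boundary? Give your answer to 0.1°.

Convert to the normal: θ₁ = 90° − 78.5° = 11.5°.
Snell's law: sin θ₂ = (V₂/V₁)·sin θ₁ = (4343/1919)·sin 11.5° = 0.4512.
θ₂ = arcsin 0.4512 = 26.82° from the normal.
From the interface: 90° − 26.82° = 63.18°.

63.2°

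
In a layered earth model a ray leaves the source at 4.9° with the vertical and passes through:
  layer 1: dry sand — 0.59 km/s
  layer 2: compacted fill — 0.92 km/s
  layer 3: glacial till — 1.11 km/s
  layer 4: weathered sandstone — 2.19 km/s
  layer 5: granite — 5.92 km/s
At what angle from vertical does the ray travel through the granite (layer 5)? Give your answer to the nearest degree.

Ray parameter p = sin 4.9° / 0.59 = 1.4477e-01 s/km.
sin θ_5 = p·V_5 = 1.4477e-01 × 5.92 = 0.8571.
θ_5 = 58.99° from the vertical.

59°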